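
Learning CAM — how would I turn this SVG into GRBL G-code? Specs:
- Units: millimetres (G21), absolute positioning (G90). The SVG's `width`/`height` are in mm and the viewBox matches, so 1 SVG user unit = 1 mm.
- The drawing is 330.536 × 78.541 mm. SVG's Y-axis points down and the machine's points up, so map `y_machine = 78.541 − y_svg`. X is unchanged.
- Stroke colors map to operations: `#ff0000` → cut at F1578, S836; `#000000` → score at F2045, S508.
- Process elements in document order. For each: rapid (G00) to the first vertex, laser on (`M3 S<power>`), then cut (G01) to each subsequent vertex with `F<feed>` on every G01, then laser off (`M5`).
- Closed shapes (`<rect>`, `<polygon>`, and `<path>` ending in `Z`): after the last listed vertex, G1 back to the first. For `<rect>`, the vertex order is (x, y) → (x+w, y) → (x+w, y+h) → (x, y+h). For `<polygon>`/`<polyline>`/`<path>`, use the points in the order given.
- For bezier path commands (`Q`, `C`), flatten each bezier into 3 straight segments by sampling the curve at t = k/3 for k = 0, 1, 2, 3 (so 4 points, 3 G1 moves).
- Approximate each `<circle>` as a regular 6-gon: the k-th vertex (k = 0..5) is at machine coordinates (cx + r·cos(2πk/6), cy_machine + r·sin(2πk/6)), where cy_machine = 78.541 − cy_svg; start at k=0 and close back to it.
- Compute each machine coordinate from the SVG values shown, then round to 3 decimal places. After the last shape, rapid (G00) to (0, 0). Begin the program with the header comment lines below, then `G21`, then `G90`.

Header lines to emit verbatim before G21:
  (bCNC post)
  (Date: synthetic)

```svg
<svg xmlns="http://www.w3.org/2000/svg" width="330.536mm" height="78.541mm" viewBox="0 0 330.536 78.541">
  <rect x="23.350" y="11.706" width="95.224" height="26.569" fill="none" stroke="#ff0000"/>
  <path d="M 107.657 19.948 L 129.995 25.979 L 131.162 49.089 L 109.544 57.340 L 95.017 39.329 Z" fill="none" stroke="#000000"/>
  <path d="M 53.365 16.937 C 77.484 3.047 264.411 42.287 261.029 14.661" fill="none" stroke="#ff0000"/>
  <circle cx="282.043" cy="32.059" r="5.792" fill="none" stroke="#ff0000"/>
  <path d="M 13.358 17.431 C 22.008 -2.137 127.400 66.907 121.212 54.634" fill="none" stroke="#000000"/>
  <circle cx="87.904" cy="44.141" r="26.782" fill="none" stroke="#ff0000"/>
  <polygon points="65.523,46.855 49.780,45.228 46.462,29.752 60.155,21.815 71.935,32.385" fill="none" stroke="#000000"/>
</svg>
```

Since the viewBox matches the mm dimensions, user units are millimetres directly. The only transform is the Y-flip y_m = 78.541 − y_svg.

Shape 1 is a rectangle drawn with `<rect>`. Its stroke #ff0000 means cut at S836, F1578. After flipping Y the toolpath is (23.350,66.835) → (118.574,66.835) → (118.574,40.266) → (23.350,40.266) → (23.350,66.835), returning to the start.

Shape 2 is a regular polygon drawn with `<path>`. Its stroke #000000 means score at S508, F2045. After flipping Y the toolpath is (107.657,58.593) → (129.995,52.562) → (131.162,29.452) → (109.544,21.201) → (95.017,39.212) → (107.657,58.593), returning to the start.

Shape 3 is a cubic bezier drawn with `<path>`. Its stroke #ff0000 means cut at S836, F1578. After flipping Y the toolpath is (53.365,61.604) → (118.675,62.228) → (214.053,54.098) → (261.029,63.880).

Shape 4 is a circle drawn with `<circle>`. Its stroke #ff0000 means cut at S836, F1578. After flipping Y the toolpath is (287.835,46.482) → (284.939,51.498) → (279.147,51.498) → (276.251,46.482) → (279.147,41.466) → (284.939,41.466) → (287.835,46.482), returning to the start.

Shape 5 is a cubic bezier drawn with `<path>`. Its stroke #000000 means score at S508, F2045. After flipping Y the toolpath is (13.358,61.110) → (46.540,57.434) → (97.922,32.446) → (121.212,23.907).

Shape 6 is a circle drawn with `<circle>`. Its stroke #ff0000 means cut at S836, F1578. After flipping Y the toolpath is (114.686,34.400) → (101.295,57.594) → (74.513,57.594) → (61.122,34.400) → (74.513,11.206) → (101.295,11.206) → (114.686,34.400), returning to the start.

Shape 7 is a regular polygon drawn with `<polygon>`. Its stroke #000000 means score at S508, F2045. After flipping Y the toolpath is (65.523,31.686) → (49.780,33.313) → (46.462,48.789) → (60.155,56.726) → (71.935,46.156) → (65.523,31.686), returning to the start.

(bCNC post)
(Date: synthetic)
G21
G90
G00 X23.350 Y66.835
M3 S836
G01 X118.574 Y66.835 F1578
G01 X118.574 Y40.266 F1578
G01 X23.350 Y40.266 F1578
G01 X23.350 Y66.835 F1578
M5
G00 X107.657 Y58.593
M3 S508
G01 X129.995 Y52.562 F2045
G01 X131.162 Y29.452 F2045
G01 X109.544 Y21.201 F2045
G01 X95.017 Y39.212 F2045
G01 X107.657 Y58.593 F2045
M5
G00 X53.365 Y61.604
M3 S836
G01 X118.675 Y62.228 F1578
G01 X214.053 Y54.098 F1578
G01 X261.029 Y63.880 F1578
M5
G00 X287.835 Y46.482
M3 S836
G01 X284.939 Y51.498 F1578
G01 X279.147 Y51.498 F1578
G01 X276.251 Y46.482 F1578
G01 X279.147 Y41.466 F1578
G01 X284.939 Y41.466 F1578
G01 X287.835 Y46.482 F1578
M5
G00 X13.358 Y61.110
M3 S508
G01 X46.540 Y57.434 F2045
G01 X97.922 Y32.446 F2045
G01 X121.212 Y23.907 F2045
M5
G00 X114.686 Y34.400
M3 S836
G01 X101.295 Y57.594 F1578
G01 X74.513 Y57.594 F1578
G01 X61.122 Y34.400 F1578
G01 X74.513 Y11.206 F1578
G01 X101.295 Y11.206 F1578
G01 X114.686 Y34.400 F1578
M5
G00 X65.523 Y31.686
M3 S508
G01 X49.780 Y33.313 F2045
G01 X46.462 Y48.789 F2045
G01 X60.155 Y56.726 F2045
G01 X71.935 Y46.156 F2045
G01 X65.523 Y31.686 F2045
M5
G00 X0.000 Y0.000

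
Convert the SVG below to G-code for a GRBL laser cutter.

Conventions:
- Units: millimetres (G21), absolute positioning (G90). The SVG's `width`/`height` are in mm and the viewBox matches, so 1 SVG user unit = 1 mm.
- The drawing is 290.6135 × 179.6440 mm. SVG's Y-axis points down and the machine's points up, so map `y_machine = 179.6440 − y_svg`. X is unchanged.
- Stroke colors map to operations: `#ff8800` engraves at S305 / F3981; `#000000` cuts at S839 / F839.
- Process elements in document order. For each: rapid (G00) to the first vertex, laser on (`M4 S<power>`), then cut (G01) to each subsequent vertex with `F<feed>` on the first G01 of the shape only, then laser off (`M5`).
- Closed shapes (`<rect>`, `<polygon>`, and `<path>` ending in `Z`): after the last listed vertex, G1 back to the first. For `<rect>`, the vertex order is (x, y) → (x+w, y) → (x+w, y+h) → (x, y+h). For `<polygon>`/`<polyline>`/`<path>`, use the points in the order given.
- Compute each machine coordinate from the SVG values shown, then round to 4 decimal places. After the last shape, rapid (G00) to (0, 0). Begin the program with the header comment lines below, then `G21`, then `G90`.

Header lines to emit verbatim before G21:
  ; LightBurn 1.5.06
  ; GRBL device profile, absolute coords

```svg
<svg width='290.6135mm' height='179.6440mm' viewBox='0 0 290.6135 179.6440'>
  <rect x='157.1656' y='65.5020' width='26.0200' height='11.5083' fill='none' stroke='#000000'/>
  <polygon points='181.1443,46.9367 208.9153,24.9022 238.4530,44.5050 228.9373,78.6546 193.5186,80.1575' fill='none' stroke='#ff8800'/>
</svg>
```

; LightBurn 1.5.06
; GRBL device profile, absolute coords
G21
G90
G00 X157.1656 Y114.1420
M4 S839
G01 X183.1856 Y114.1420 F839
G01 X183.1856 Y102.6337
G01 X157.1656 Y102.6337
G01 X157.1656 Y114.1420
M5
G00 X181.1443 Y132.7073
M4 S305
G01 X208.9153 Y154.7418 F3981
G01 X238.4530 Y135.1390
G01 X228.9373 Y100.9894
G01 X193.5186 Y99.4865
G01 X181.1443 Y132.7073
M5
G00 X0.0000 Y0.0000

Since the viewBox matches the mm dimensions, user units are millimetres directly. The only transform is the Y-flip y_m = 179.6440 − y_svg.

Shape 1 is a rectangle drawn with `<rect>`. Its stroke #000000 means cut at S839, F839. After flipping Y the toolpath is (157.1656,114.1420) → (183.1856,114.1420) → (183.1856,102.6337) → (157.1656,102.6337) → (157.1656,114.1420), returning to the start.

Shape 2 is a regular polygon drawn with `<polygon>`. Its stroke #ff8800 means engrave at S305, F3981. After flipping Y the toolpath is (181.1443,132.7073) → (208.9153,154.7418) → (238.4530,135.1390) → (228.9373,100.9894) → (193.5186,99.4865) → (181.1443,132.7073), returning to the start.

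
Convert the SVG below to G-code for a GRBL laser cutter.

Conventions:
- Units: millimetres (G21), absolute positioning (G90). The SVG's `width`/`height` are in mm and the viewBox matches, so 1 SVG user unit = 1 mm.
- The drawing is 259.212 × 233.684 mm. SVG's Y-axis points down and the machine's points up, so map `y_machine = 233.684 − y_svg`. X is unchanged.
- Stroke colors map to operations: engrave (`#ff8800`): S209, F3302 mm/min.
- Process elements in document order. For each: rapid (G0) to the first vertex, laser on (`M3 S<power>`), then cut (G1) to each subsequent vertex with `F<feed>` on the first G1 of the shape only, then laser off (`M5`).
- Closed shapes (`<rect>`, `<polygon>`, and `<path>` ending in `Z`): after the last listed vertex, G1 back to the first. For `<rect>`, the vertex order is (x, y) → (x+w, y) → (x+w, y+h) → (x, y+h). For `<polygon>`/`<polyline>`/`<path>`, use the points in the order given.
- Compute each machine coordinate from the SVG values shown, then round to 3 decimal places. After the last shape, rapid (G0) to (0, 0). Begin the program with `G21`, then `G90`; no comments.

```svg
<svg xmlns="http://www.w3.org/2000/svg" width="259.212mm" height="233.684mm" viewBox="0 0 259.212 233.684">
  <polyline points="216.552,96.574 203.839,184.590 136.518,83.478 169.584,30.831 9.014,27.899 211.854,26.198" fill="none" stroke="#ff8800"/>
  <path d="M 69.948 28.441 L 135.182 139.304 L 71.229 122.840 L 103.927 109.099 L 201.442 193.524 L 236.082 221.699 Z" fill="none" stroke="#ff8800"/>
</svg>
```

G21
G90
G0 X216.552 Y137.110
M3 S209
G1 X203.839 Y49.094 F3302
G1 X136.518 Y150.206
G1 X169.584 Y202.853
G1 X9.014 Y205.785
G1 X211.854 Y207.486
M5
G0 X69.948 Y205.243
M3 S209
G1 X135.182 Y94.380 F3302
G1 X71.229 Y110.844
G1 X103.927 Y124.585
G1 X201.442 Y40.160
G1 X236.082 Y11.985
G1 X69.948 Y205.243
M5
G0 X0.000 Y0.000

1 u = 1 mm; y_m = 233.684 − y.

[1] `<polyline>` open polyline, #ff8800→engrave S209 F3302: (216.552,137.110) → (203.839,49.094) → (136.518,150.206) → (169.584,202.853) → (9.014,205.785) → (211.854,207.486)

[2] `<path>` closed polygon, #ff8800→engrave S209 F3302: (69.948,205.243) → (135.182,94.380) → (71.229,110.844) → (103.927,124.585) → (201.442,40.160) → (236.082,11.985) → (69.948,205.243) (closed)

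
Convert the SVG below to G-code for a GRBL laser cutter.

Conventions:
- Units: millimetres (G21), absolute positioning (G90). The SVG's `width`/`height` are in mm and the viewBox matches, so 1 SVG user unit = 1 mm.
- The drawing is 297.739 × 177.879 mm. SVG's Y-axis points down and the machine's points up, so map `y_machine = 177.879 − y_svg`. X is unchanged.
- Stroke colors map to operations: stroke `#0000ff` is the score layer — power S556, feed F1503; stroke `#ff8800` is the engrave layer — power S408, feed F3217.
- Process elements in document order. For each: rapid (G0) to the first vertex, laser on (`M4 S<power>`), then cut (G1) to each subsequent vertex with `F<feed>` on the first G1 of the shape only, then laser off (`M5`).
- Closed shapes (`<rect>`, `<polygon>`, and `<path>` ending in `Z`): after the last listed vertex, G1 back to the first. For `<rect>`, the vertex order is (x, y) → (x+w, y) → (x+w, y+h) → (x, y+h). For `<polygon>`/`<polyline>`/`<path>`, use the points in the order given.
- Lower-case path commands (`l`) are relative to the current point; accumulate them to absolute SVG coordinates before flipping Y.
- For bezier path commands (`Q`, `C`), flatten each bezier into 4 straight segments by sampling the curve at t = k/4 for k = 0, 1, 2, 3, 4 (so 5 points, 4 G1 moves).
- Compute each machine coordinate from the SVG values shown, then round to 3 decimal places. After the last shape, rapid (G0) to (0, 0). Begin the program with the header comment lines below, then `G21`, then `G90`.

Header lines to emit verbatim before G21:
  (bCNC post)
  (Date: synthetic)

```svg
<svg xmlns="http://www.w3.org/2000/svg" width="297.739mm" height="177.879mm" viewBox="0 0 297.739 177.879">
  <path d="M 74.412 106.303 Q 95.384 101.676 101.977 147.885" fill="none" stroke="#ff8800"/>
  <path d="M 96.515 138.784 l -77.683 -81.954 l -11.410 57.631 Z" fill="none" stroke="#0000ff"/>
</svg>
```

1 u = 1 mm; y_m = 177.879 − y.

[1] `<path>` quadratic bezier, #ff8800→engrave S408 F3217: (74.412,71.576) → (83.999,70.712) → (91.789,63.494) → (97.782,49.921) → (101.977,29.994)

[2] `<path>` closed polygon, #0000ff→score S556 F1503: (96.515,39.095) → (18.832,121.049) → (7.422,63.418) → (96.515,39.095) (closed)

(bCNC post)
(Date: synthetic)
G21
G90
G0 X74.412 Y71.576
M4 S408
G1 X83.999 Y70.712 F3217
G1 X91.789 Y63.494
G1 X97.782 Y49.921
G1 X101.977 Y29.994
M5
G0 X96.515 Y39.095
M4 S556
G1 X18.832 Y121.049 F1503
G1 X7.422 Y63.418
G1 X96.515 Y39.095
M5
G0 X0.000 Y0.000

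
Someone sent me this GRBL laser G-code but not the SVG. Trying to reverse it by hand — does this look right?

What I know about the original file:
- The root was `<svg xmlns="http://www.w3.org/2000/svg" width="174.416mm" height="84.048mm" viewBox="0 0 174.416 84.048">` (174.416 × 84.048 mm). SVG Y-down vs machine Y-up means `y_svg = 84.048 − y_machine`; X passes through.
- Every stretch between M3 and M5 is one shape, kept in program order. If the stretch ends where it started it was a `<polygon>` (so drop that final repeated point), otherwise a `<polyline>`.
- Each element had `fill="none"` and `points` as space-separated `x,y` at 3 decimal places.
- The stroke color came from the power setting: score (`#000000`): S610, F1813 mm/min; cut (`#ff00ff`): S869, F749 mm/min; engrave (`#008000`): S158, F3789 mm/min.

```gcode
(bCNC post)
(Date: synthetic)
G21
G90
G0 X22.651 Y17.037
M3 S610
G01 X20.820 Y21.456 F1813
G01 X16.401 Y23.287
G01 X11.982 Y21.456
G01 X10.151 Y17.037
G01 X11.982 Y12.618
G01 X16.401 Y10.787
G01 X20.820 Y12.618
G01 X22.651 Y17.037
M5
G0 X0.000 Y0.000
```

<svg xmlns="http://www.w3.org/2000/svg" width="174.416mm" height="84.048mm" viewBox="0 0 174.416 84.048">
  <polygon points="22.651,67.011 20.820,62.592 16.401,60.761 11.982,62.592 10.151,67.011 11.982,71.430 16.401,73.261 20.820,71.430" fill="none" stroke="#000000"/>
</svg>

y_svg = 84.048 − y_m. Every run uses S610, so all elements get stroke `#000000` (score).

[1] closed run; points: 22.651,67.011 20.820,62.592 16.401,60.761 11.982,62.592 10.151,67.011 11.982,71.430 16.401,73.261 20.820,71.430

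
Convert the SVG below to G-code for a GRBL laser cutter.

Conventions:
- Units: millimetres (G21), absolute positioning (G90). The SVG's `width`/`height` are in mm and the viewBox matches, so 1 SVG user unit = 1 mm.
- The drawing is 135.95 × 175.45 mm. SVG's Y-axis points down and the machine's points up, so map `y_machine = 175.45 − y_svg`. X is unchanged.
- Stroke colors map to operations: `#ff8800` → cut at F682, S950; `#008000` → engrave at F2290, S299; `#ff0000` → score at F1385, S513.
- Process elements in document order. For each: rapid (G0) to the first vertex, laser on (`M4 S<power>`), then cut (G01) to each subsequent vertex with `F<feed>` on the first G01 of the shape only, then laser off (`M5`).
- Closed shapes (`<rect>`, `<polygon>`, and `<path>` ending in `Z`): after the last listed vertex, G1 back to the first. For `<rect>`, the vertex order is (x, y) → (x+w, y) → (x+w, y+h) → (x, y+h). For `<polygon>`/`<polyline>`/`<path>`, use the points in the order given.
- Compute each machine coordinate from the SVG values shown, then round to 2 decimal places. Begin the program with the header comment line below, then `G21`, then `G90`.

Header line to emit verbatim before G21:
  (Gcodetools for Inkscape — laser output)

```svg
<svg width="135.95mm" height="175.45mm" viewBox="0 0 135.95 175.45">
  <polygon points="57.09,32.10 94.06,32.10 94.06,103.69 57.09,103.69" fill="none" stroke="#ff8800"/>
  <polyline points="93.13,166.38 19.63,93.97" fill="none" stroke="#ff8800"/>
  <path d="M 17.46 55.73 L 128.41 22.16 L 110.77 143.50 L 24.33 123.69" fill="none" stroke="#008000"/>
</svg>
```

(Gcodetools for Inkscape — laser output)
G21
G90
G0 X57.09 Y143.35
M4 S950
G01 X94.06 Y143.35 F682
G01 X94.06 Y71.76
G01 X57.09 Y71.76
G01 X57.09 Y143.35
M5
G0 X93.13 Y9.07
M4 S950
G01 X19.63 Y81.48 F682
M5
G0 X17.46 Y119.72
M4 S299
G01 X128.41 Y153.29 F2290
G01 X110.77 Y31.95
G01 X24.33 Y51.76
M5

1 u = 1 mm; y_m = 175.45 − y.

[1] `<polygon>` rectangle, #ff8800→cut S950 F682: (57.09,143.35) → (94.06,143.35) → (94.06,71.76) → (57.09,71.76) → (57.09,143.35) (closed)

[2] `<polyline>` line segment, #ff8800→cut S950 F682: (93.13,9.07) → (19.63,81.48)

[3] `<path>` open polyline, #008000→engrave S299 F2290: (17.46,119.72) → (128.41,153.29) → (110.77,31.95) → (24.33,51.76)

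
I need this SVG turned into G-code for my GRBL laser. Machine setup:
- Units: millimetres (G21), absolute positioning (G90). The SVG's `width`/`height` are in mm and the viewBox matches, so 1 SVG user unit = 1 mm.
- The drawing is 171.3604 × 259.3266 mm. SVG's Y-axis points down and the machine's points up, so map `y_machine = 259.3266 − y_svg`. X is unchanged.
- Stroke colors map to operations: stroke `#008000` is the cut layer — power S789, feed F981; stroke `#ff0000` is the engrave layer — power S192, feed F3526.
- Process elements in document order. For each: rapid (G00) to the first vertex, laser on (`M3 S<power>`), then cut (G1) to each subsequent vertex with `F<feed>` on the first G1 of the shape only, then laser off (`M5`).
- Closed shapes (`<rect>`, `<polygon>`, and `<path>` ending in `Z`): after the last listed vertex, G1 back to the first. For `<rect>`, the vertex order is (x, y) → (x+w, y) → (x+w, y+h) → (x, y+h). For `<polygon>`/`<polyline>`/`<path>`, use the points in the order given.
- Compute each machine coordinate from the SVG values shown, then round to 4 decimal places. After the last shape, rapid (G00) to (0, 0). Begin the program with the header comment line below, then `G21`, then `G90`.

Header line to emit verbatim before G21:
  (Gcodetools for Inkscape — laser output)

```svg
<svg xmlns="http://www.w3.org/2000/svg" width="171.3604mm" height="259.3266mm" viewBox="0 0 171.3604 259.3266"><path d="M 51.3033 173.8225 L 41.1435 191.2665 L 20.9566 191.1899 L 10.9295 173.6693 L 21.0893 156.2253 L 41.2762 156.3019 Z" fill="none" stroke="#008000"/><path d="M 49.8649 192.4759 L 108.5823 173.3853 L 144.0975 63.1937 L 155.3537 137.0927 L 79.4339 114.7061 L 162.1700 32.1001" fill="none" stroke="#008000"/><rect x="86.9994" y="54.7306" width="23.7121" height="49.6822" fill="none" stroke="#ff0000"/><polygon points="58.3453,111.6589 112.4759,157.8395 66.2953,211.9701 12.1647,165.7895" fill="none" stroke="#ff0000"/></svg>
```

1 u = 1 mm; y_m = 259.3266 − y.

[1] `<path>` regular polygon, #008000→cut S789 F981: (51.3033,85.5041) → (41.1435,68.0601) → (20.9566,68.1367) → (10.9295,85.6573) → (21.0893,103.1013) → (41.2762,103.0247) → (51.3033,85.5041) (closed)

[2] `<path>` open polyline, #008000→cut S789 F981: (49.8649,66.8507) → (108.5823,85.9413) → (144.0975,196.1329) → (155.3537,122.2339) → (79.4339,144.6205) → (162.1700,227.2265)

[3] `<rect>` rectangle, #ff0000→engrave S192 F3526: (86.9994,204.5960) → (110.7115,204.5960) → (110.7115,154.9138) → (86.9994,154.9138) → (86.9994,204.5960) (closed)

[4] `<polygon>` regular polygon, #ff0000→engrave S192 F3526: (58.3453,147.6677) → (112.4759,101.4871) → (66.2953,47.3565) → (12.1647,93.5371) → (58.3453,147.6677) (closed)

(Gcodetools for Inkscape — laser output)
G21
G90
G00 X51.3033 Y85.5041
M3 S789
G1 X41.1435 Y68.0601 F981
G1 X20.9566 Y68.1367
G1 X10.9295 Y85.6573
G1 X21.0893 Y103.1013
G1 X41.2762 Y103.0247
G1 X51.3033 Y85.5041
M5
G00 X49.8649 Y66.8507
M3 S789
G1 X108.5823 Y85.9413 F981
G1 X144.0975 Y196.1329
G1 X155.3537 Y122.2339
G1 X79.4339 Y144.6205
G1 X162.1700 Y227.2265
M5
G00 X86.9994 Y204.5960
M3 S192
G1 X110.7115 Y204.5960 F3526
G1 X110.7115 Y154.9138
G1 X86.9994 Y154.9138
G1 X86.9994 Y204.5960
M5
G00 X58.3453 Y147.6677
M3 S192
G1 X112.4759 Y101.4871 F3526
G1 X66.2953 Y47.3565
G1 X12.1647 Y93.5371
G1 X58.3453 Y147.6677
M5
G00 X0.0000 Y0.0000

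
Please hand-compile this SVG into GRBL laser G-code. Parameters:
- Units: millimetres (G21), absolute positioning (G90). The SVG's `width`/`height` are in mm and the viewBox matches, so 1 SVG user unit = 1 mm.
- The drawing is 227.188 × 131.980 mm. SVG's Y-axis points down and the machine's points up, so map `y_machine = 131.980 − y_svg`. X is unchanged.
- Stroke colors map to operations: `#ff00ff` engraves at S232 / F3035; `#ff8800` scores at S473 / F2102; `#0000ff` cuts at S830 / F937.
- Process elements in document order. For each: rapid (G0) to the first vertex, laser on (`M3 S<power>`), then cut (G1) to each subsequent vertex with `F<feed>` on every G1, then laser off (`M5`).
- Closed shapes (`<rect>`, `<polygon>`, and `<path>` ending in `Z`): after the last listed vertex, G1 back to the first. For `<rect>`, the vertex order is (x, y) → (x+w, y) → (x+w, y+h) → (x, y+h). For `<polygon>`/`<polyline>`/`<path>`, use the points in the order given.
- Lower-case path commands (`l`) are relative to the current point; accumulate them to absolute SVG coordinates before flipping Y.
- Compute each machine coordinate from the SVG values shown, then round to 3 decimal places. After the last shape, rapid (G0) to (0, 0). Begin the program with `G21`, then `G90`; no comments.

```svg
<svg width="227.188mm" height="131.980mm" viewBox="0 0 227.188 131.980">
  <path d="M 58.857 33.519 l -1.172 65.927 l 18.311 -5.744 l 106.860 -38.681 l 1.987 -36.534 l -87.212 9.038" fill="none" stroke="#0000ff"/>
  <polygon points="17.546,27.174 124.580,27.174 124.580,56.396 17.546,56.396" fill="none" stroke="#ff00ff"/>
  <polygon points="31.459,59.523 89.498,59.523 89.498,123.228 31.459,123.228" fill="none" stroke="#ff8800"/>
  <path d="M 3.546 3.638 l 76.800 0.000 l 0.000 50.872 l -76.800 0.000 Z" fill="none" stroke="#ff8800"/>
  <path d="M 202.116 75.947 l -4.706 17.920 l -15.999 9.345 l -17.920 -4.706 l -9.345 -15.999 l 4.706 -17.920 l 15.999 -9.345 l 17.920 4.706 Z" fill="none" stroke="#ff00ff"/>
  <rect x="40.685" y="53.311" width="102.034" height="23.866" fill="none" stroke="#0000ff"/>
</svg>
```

viewBox `0 0 227.188 131.980` with mm width/height → 1 unit = 1 mm. Flip: y_m = 131.980 − y_svg.

**Shape 1** — `<path>` open polyline, stroke `#0000ff` → cut (S830, F937). Machine vertices: (58.857,98.461) → (57.685,32.534) → (75.996,38.278) → (182.856,76.959) → (184.843,113.493) → (97.631,104.455). Open path.

**Shape 2** — `<polygon>` rectangle, stroke `#ff00ff` → engrave (S232, F3035). Machine vertices: (17.546,104.806) → (124.580,104.806) → (124.580,75.584) → (17.546,75.584) → (17.546,104.806). Closed: final G1 returns to the first vertex.

**Shape 3** — `<polygon>` rectangle, stroke `#ff8800` → score (S473, F2102). Machine vertices: (31.459,72.457) → (89.498,72.457) → (89.498,8.752) → (31.459,8.752) → (31.459,72.457). Closed: final G1 returns to the first vertex.

**Shape 4** — `<path>` rectangle, stroke `#ff8800` → score (S473, F2102). Machine vertices: (3.546,128.342) → (80.346,128.342) → (80.346,77.470) → (3.546,77.470) → (3.546,128.342). Closed: final G1 returns to the first vertex.

**Shape 5** — `<path>` regular polygon, stroke `#ff00ff` → engrave (S232, F3035). Machine vertices: (202.116,56.033) → (197.410,38.113) → (181.411,28.768) → (163.491,33.474) → (154.146,49.473) → (158.852,67.393) → (174.851,76.738) → (192.771,72.032) → (202.116,56.033). Closed: final G1 returns to the first vertex.

**Shape 6** — `<rect>` rectangle, stroke `#0000ff` → cut (S830, F937). Machine vertices: (40.685,78.669) → (142.719,78.669) → (142.719,54.803) → (40.685,54.803) → (40.685,78.669). Closed: final G1 returns to the first vertex.

G21
G90
G0 X58.857 Y98.461
M3 S830
G1 X57.685 Y32.534 F937
G1 X75.996 Y38.278 F937
G1 X182.856 Y76.959 F937
G1 X184.843 Y113.493 F937
G1 X97.631 Y104.455 F937
M5
G0 X17.546 Y104.806
M3 S232
G1 X124.580 Y104.806 F3035
G1 X124.580 Y75.584 F3035
G1 X17.546 Y75.584 F3035
G1 X17.546 Y104.806 F3035
M5
G0 X31.459 Y72.457
M3 S473
G1 X89.498 Y72.457 F2102
G1 X89.498 Y8.752 F2102
G1 X31.459 Y8.752 F2102
G1 X31.459 Y72.457 F2102
M5
G0 X3.546 Y128.342
M3 S473
G1 X80.346 Y128.342 F2102
G1 X80.346 Y77.470 F2102
G1 X3.546 Y77.470 F2102
G1 X3.546 Y128.342 F2102
M5
G0 X202.116 Y56.033
M3 S232
G1 X197.410 Y38.113 F3035
G1 X181.411 Y28.768 F3035
G1 X163.491 Y33.474 F3035
G1 X154.146 Y49.473 F3035
G1 X158.852 Y67.393 F3035
G1 X174.851 Y76.738 F3035
G1 X192.771 Y72.032 F3035
G1 X202.116 Y56.033 F3035
M5
G0 X40.685 Y78.669
M3 S830
G1 X142.719 Y78.669 F937
G1 X142.719 Y54.803 F937
G1 X40.685 Y54.803 F937
G1 X40.685 Y78.669 F937
M5
G0 X0.000 Y0.000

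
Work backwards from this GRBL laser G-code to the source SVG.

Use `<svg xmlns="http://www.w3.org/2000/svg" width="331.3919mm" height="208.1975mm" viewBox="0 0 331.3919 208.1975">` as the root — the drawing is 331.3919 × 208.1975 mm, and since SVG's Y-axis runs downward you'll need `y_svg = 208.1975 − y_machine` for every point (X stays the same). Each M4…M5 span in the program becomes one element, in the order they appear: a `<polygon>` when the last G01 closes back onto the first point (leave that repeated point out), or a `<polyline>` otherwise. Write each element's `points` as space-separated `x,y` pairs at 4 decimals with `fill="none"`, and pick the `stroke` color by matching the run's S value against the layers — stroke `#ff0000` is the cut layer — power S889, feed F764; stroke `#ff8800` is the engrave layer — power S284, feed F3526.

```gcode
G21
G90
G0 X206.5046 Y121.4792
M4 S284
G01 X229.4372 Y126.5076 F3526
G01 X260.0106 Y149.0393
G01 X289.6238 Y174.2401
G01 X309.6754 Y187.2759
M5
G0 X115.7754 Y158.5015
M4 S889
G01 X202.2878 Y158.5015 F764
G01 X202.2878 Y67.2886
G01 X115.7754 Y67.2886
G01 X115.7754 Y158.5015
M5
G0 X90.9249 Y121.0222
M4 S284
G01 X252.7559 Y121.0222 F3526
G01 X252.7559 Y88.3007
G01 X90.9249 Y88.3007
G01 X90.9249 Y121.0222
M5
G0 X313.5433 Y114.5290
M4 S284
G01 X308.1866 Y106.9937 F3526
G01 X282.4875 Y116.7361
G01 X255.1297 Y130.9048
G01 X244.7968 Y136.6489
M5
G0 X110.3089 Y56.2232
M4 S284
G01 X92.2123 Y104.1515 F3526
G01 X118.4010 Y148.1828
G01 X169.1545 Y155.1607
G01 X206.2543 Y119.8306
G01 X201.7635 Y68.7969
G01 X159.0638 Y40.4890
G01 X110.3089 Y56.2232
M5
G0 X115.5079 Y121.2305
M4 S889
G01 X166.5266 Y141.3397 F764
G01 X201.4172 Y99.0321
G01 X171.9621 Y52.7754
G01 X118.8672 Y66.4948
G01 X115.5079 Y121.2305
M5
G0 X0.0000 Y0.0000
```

y_svg = 208.1975 − y_m.

[1] S284→`#ff8800` (engrave); open run; points: 206.5046,86.7183 229.4372,81.6899 260.0106,59.1582 289.6238,33.9574 309.6754,20.9216

[2] S889→`#ff0000` (cut); closed run; points: 115.7754,49.6960 202.2878,49.6960 202.2878,140.9089 115.7754,140.9089

[3] S284→`#ff8800` (engrave); closed run; points: 90.9249,87.1753 252.7559,87.1753 252.7559,119.8968 90.9249,119.8968

[4] S284→`#ff8800` (engrave); open run; points: 313.5433,93.6685 308.1866,101.2038 282.4875,91.4614 255.1297,77.2927 244.7968,71.5486

[5] S284→`#ff8800` (engrave); closed run; points: 110.3089,151.9743 92.2123,104.0460 118.4010,60.0147 169.1545,53.0368 206.2543,88.3669 201.7635,139.4006 159.0638,167.7085

[6] S889→`#ff0000` (cut); closed run; points: 115.5079,86.9670 166.5266,66.8578 201.4172,109.1654 171.9621,155.4221 118.8672,141.7027

<svg xmlns="http://www.w3.org/2000/svg" width="331.3919mm" height="208.1975mm" viewBox="0 0 331.3919 208.1975">
  <polyline points="206.5046,86.7183 229.4372,81.6899 260.0106,59.1582 289.6238,33.9574 309.6754,20.9216" fill="none" stroke="#ff8800"/>
  <polygon points="115.7754,49.6960 202.2878,49.6960 202.2878,140.9089 115.7754,140.9089" fill="none" stroke="#ff0000"/>
  <polygon points="90.9249,87.1753 252.7559,87.1753 252.7559,119.8968 90.9249,119.8968" fill="none" stroke="#ff8800"/>
  <polyline points="313.5433,93.6685 308.1866,101.2038 282.4875,91.4614 255.1297,77.2927 244.7968,71.5486" fill="none" stroke="#ff8800"/>
  <polygon points="110.3089,151.9743 92.2123,104.0460 118.4010,60.0147 169.1545,53.0368 206.2543,88.3669 201.7635,139.4006 159.0638,167.7085" fill="none" stroke="#ff8800"/>
  <polygon points="115.5079,86.9670 166.5266,66.8578 201.4172,109.1654 171.9621,155.4221 118.8672,141.7027" fill="none" stroke="#ff0000"/>
</svg>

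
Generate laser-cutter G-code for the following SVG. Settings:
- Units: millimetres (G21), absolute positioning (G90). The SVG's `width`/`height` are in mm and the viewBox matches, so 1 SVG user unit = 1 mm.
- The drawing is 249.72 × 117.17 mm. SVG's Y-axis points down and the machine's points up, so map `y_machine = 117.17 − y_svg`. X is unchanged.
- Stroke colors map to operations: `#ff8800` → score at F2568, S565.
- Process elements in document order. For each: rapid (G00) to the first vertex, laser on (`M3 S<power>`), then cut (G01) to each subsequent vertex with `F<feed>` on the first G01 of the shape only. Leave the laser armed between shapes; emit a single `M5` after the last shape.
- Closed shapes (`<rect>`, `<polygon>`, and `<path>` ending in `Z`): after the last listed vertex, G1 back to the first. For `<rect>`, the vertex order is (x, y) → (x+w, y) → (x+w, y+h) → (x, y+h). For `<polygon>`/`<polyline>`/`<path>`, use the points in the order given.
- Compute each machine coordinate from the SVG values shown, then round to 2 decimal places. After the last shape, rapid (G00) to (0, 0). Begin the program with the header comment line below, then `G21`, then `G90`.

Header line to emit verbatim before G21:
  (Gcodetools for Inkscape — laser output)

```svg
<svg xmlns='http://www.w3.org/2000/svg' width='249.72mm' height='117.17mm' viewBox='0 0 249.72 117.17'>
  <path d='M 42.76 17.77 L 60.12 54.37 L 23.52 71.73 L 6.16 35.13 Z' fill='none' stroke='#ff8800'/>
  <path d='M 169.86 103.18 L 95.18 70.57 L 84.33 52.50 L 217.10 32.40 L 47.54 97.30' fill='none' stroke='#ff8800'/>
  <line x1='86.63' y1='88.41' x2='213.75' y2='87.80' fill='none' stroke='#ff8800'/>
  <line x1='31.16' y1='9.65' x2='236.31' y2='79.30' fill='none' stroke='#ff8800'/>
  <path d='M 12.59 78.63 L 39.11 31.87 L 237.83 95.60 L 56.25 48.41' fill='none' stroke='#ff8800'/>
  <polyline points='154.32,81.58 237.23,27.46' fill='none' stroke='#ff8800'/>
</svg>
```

(Gcodetools for Inkscape — laser output)
G21
G90
G00 X42.76 Y99.40
M3 S565
G01 X60.12 Y62.80 F2568
G01 X23.52 Y45.44
G01 X6.16 Y82.04
G01 X42.76 Y99.40
G00 X169.86 Y13.99
M3 S565
G01 X95.18 Y46.60 F2568
G01 X84.33 Y64.67
G01 X217.10 Y84.77
G01 X47.54 Y19.87
G00 X86.63 Y28.76
M3 S565
G01 X213.75 Y29.37 F2568
G00 X31.16 Y107.52
M3 S565
G01 X236.31 Y37.87 F2568
G00 X12.59 Y38.54
M3 S565
G01 X39.11 Y85.30 F2568
G01 X237.83 Y21.57
G01 X56.25 Y68.76
G00 X154.32 Y35.59
M3 S565
G01 X237.23 Y89.71 F2568
M5
G00 X0.00 Y0.00

Since the viewBox matches the mm dimensions, user units are millimetres directly. The only transform is the Y-flip y_m = 117.17 − y_svg.

Shape 1 is a regular polygon drawn with `<path>`. Its stroke #ff8800 means score at S565, F2568. After flipping Y the toolpath is (42.76,99.40) → (60.12,62.80) → (23.52,45.44) → (6.16,82.04) → (42.76,99.40), returning to the start.

Shape 2 is a open polyline drawn with `<path>`. Its stroke #ff8800 means score at S565, F2568. After flipping Y the toolpath is (169.86,13.99) → (95.18,46.60) → (84.33,64.67) → (217.10,84.77) → (47.54,19.87).

Shape 3 is a line segment drawn with `<line>`. Its stroke #ff8800 means score at S565, F2568. After flipping Y the toolpath is (86.63,28.76) → (213.75,29.37).

Shape 4 is a line segment drawn with `<line>`. Its stroke #ff8800 means score at S565, F2568. After flipping Y the toolpath is (31.16,107.52) → (236.31,37.87).

Shape 5 is a open polyline drawn with `<path>`. Its stroke #ff8800 means score at S565, F2568. After flipping Y the toolpath is (12.59,38.54) → (39.11,85.30) → (237.83,21.57) → (56.25,68.76).

Shape 6 is a line segment drawn with `<polyline>`. Its stroke #ff8800 means score at S565, F2568. After flipping Y the toolpath is (154.32,35.59) → (237.23,89.71).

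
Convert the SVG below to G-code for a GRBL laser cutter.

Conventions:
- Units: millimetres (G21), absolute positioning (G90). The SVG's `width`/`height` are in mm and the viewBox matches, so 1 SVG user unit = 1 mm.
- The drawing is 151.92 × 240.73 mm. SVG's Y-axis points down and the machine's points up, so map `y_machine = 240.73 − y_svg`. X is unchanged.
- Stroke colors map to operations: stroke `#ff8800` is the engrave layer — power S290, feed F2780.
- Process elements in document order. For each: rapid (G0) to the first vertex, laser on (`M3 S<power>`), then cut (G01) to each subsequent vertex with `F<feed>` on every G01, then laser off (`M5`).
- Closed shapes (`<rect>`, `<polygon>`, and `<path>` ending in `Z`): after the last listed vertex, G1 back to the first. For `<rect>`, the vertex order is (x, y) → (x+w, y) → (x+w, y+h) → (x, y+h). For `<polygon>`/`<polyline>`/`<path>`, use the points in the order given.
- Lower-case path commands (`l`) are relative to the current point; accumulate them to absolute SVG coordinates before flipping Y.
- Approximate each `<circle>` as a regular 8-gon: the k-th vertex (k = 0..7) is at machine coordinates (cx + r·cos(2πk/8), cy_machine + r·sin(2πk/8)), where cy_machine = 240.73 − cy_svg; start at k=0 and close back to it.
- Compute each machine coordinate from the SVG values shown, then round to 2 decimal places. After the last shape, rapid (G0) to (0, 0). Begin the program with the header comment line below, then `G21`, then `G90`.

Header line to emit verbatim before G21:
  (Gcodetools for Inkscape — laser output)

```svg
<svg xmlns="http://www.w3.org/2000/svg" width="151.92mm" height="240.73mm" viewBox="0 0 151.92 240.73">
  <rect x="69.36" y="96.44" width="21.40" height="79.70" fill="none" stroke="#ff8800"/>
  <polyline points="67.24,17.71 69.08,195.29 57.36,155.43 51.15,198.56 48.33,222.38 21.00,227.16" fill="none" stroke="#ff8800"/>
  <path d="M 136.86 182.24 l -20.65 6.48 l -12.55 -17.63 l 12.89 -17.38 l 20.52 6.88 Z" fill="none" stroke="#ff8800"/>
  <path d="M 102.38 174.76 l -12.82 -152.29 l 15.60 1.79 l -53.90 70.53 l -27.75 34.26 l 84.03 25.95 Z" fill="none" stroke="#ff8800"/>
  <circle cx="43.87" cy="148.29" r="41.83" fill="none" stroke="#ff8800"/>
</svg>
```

Since the viewBox matches the mm dimensions, user units are millimetres directly. The only transform is the Y-flip y_m = 240.73 − y_svg.

Shape 1 is a rectangle drawn with `<rect>`. Its stroke #ff8800 means engrave at S290, F2780. After flipping Y the toolpath is (69.36,144.29) → (90.76,144.29) → (90.76,64.59) → (69.36,64.59) → (69.36,144.29), returning to the start.

Shape 2 is a open polyline drawn with `<polyline>`. Its stroke #ff8800 means engrave at S290, F2780. After flipping Y the toolpath is (67.24,223.02) → (69.08,45.44) → (57.36,85.30) → (51.15,42.17) → (48.33,18.35) → (21.00,13.57).

Shape 3 is a regular polygon drawn with `<path>`. Its stroke #ff8800 means engrave at S290, F2780. After flipping Y the toolpath is (136.86,58.49) → (116.21,52.01) → (103.66,69.64) → (116.55,87.02) → (137.07,80.14) → (136.86,58.49), returning to the start.

Shape 4 is a closed polygon drawn with `<path>`. Its stroke #ff8800 means engrave at S290, F2780. After flipping Y the toolpath is (102.38,65.97) → (89.56,218.26) → (105.16,216.47) → (51.26,145.94) → (23.51,111.68) → (107.54,85.73) → (102.38,65.97), returning to the start.

Shape 5 is a circle drawn with `<circle>`. Its stroke #ff8800 means engrave at S290, F2780. After flipping Y the toolpath is (85.70,92.44) → (73.45,122.02) → (43.87,134.27) → (14.29,122.02) → (2.04,92.44) → (14.29,62.86) → (43.87,50.61) → (73.45,62.86) → (85.70,92.44), returning to the start.

(Gcodetools for Inkscape — laser output)
G21
G90
G0 X69.36 Y144.29
M3 S290
G01 X90.76 Y144.29 F2780
G01 X90.76 Y64.59 F2780
G01 X69.36 Y64.59 F2780
G01 X69.36 Y144.29 F2780
M5
G0 X67.24 Y223.02
M3 S290
G01 X69.08 Y45.44 F2780
G01 X57.36 Y85.30 F2780
G01 X51.15 Y42.17 F2780
G01 X48.33 Y18.35 F2780
G01 X21.00 Y13.57 F2780
M5
G0 X136.86 Y58.49
M3 S290
G01 X116.21 Y52.01 F2780
G01 X103.66 Y69.64 F2780
G01 X116.55 Y87.02 F2780
G01 X137.07 Y80.14 F2780
G01 X136.86 Y58.49 F2780
M5
G0 X102.38 Y65.97
M3 S290
G01 X89.56 Y218.26 F2780
G01 X105.16 Y216.47 F2780
G01 X51.26 Y145.94 F2780
G01 X23.51 Y111.68 F2780
G01 X107.54 Y85.73 F2780
G01 X102.38 Y65.97 F2780
M5
G0 X85.70 Y92.44
M3 S290
G01 X73.45 Y122.02 F2780
G01 X43.87 Y134.27 F2780
G01 X14.29 Y122.02 F2780
G01 X2.04 Y92.44 F2780
G01 X14.29 Y62.86 F2780
G01 X43.87 Y50.61 F2780
G01 X73.45 Y62.86 F2780
G01 X85.70 Y92.44 F2780
M5
G0 X0.00 Y0.00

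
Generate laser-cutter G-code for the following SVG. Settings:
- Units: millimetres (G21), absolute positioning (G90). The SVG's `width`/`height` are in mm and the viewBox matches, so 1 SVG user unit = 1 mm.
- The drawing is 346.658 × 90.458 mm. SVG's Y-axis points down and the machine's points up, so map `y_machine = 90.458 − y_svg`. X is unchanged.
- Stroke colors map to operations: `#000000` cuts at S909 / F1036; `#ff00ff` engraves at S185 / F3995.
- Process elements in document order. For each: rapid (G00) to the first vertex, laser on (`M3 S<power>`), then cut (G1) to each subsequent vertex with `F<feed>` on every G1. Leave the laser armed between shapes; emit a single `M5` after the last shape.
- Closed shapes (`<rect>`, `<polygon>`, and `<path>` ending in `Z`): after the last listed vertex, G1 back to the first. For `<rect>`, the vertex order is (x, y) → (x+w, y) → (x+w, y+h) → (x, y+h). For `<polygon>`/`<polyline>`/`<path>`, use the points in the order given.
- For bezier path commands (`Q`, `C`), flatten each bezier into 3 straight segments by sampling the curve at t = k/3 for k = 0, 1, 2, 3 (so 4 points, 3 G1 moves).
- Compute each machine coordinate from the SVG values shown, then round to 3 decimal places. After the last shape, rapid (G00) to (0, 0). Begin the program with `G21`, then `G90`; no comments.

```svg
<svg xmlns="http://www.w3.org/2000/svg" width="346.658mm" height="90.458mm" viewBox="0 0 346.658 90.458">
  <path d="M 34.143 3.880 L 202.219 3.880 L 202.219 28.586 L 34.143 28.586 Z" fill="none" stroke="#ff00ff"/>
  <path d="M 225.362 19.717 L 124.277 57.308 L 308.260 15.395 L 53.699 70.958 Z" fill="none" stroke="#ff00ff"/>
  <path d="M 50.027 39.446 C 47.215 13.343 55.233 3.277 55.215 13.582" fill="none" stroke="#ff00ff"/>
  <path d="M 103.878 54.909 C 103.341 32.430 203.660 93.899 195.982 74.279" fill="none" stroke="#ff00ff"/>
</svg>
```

G21
G90
G00 X34.143 Y86.578
M3 S185
G1 X202.219 Y86.578 F3995
G1 X202.219 Y61.872 F3995
G1 X34.143 Y61.872 F3995
G1 X34.143 Y86.578 F3995
G00 X225.362 Y70.741
M3 S185
G1 X124.277 Y33.150 F3995
G1 X308.260 Y75.063 F3995
G1 X53.699 Y19.500 F3995
G1 X225.362 Y70.741 F3995
G00 X50.027 Y51.012
M3 S185
G1 X50.126 Y71.609 F3995
G1 X53.253 Y80.551 F3995
G1 X55.215 Y76.876 F3995
G00 X103.878 Y35.549
M3 S185
G1 X129.224 Y36.158 F3995
G1 X175.396 Y17.476 F3995
G1 X195.982 Y16.179 F3995
M5
G00 X0.000 Y0.000

1 u = 1 mm; y_m = 90.458 − y.

[1] `<path>` rectangle, #ff00ff→engrave S185 F3995: (34.143,86.578) → (202.219,86.578) → (202.219,61.872) → (34.143,61.872) → (34.143,86.578) (closed)

[2] `<path>` closed polygon, #ff00ff→engrave S185 F3995: (225.362,70.741) → (124.277,33.150) → (308.260,75.063) → (53.699,19.500) → (225.362,70.741) (closed)

[3] `<path>` cubic bezier, #ff00ff→engrave S185 F3995: (50.027,51.012) → (50.126,71.609) → (53.253,80.551) → (55.215,76.876)

[4] `<path>` cubic bezier, #ff00ff→engrave S185 F3995: (103.878,35.549) → (129.224,36.158) → (175.396,17.476) → (195.982,16.179)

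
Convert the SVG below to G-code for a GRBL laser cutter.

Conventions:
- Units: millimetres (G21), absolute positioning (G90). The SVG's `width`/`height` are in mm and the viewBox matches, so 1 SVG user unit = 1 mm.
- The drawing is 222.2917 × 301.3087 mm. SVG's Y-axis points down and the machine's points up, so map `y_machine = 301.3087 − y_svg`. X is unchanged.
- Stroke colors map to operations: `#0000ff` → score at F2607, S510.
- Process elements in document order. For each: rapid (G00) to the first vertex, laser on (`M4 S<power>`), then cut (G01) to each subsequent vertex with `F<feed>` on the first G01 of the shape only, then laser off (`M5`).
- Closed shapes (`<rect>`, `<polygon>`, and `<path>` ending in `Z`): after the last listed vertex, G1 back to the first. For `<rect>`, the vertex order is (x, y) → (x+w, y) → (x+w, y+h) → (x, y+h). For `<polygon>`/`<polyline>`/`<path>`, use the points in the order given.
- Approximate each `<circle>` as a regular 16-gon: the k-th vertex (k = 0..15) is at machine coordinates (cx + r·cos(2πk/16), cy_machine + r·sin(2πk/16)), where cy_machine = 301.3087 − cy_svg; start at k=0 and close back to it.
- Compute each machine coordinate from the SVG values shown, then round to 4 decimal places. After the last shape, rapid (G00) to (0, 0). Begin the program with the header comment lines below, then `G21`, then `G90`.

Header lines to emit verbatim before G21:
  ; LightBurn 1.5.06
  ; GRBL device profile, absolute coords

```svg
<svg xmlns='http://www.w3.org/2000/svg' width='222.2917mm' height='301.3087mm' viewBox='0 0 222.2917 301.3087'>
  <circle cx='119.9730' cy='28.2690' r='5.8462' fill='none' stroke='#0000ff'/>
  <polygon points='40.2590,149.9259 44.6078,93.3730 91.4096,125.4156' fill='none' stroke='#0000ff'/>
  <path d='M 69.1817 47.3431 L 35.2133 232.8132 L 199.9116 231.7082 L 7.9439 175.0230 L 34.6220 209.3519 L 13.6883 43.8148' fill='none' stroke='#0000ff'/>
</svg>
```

viewBox `0 0 222.2917 301.3087` with mm width/height → 1 unit = 1 mm. Flip: y_m = 301.3087 − y_svg.

**Shape 1** — `<circle>` circle, stroke `#0000ff` → score (S510, F2607). Machine vertices: (125.8192,273.0397) → (125.3742,275.2769) → (124.1069,277.1736) → (122.2102,278.4409) → (119.9730,278.8859) → (117.7358,278.4409) → (115.8391,277.1736) → (114.5718,275.2769) → (114.1268,273.0397) → (114.5718,270.8025) → (115.8391,268.9058) → (117.7358,267.6385) → (119.9730,267.1935) → (122.2102,267.6385) → (124.1069,268.9058) → (125.3742,270.8025) → (125.8192,273.0397). Closed: final G1 returns to the first vertex.

**Shape 2** — `<polygon>` regular polygon, stroke `#0000ff` → score (S510, F2607). Machine vertices: (40.2590,151.3828) → (44.6078,207.9357) → (91.4096,175.8931) → (40.2590,151.3828). Closed: final G1 returns to the first vertex.

**Shape 3** — `<path>` open polyline, stroke `#0000ff` → score (S510, F2607). Machine vertices: (69.1817,253.9656) → (35.2133,68.4955) → (199.9116,69.6005) → (7.9439,126.2857) → (34.6220,91.9568) → (13.6883,257.4939). Open path.

; LightBurn 1.5.06
; GRBL device profile, absolute coords
G21
G90
G00 X125.8192 Y273.0397
M4 S510
G01 X125.3742 Y275.2769 F2607
G01 X124.1069 Y277.1736
G01 X122.2102 Y278.4409
G01 X119.9730 Y278.8859
G01 X117.7358 Y278.4409
G01 X115.8391 Y277.1736
G01 X114.5718 Y275.2769
G01 X114.1268 Y273.0397
G01 X114.5718 Y270.8025
G01 X115.8391 Y268.9058
G01 X117.7358 Y267.6385
G01 X119.9730 Y267.1935
G01 X122.2102 Y267.6385
G01 X124.1069 Y268.9058
G01 X125.3742 Y270.8025
G01 X125.8192 Y273.0397
M5
G00 X40.2590 Y151.3828
M4 S510
G01 X44.6078 Y207.9357 F2607
G01 X91.4096 Y175.8931
G01 X40.2590 Y151.3828
M5
G00 X69.1817 Y253.9656
M4 S510
G01 X35.2133 Y68.4955 F2607
G01 X199.9116 Y69.6005
G01 X7.9439 Y126.2857
G01 X34.6220 Y91.9568
G01 X13.6883 Y257.4939
M5
G00 X0.0000 Y0.0000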